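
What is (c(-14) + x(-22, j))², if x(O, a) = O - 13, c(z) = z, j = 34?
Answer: 2401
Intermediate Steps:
x(O, a) = -13 + O
(c(-14) + x(-22, j))² = (-14 + (-13 - 22))² = (-14 - 35)² = (-49)² = 2401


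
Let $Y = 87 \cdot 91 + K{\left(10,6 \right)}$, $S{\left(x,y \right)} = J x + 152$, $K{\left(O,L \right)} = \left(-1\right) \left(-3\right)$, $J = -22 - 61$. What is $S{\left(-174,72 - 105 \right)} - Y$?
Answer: $6674$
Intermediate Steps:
$J = -83$ ($J = -22 - 61 = -83$)
$K{\left(O,L \right)} = 3$
$S{\left(x,y \right)} = 152 - 83 x$ ($S{\left(x,y \right)} = - 83 x + 152 = 152 - 83 x$)
$Y = 7920$ ($Y = 87 \cdot 91 + 3 = 7917 + 3 = 7920$)
$S{\left(-174,72 - 105 \right)} - Y = \left(152 - -14442\right) - 7920 = \left(152 + 14442\right) - 7920 = 14594 - 7920 = 6674$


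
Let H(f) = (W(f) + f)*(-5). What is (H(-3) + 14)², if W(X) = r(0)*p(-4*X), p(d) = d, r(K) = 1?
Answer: 961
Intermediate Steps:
W(X) = -4*X (W(X) = 1*(-4*X) = -4*X)
H(f) = 15*f (H(f) = (-4*f + f)*(-5) = -3*f*(-5) = 15*f)
(H(-3) + 14)² = (15*(-3) + 14)² = (-45 + 14)² = (-31)² = 961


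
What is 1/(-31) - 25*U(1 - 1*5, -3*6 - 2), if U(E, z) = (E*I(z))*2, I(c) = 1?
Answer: 6199/31 ≈ 199.97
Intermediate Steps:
U(E, z) = 2*E (U(E, z) = (E*1)*2 = E*2 = 2*E)
1/(-31) - 25*U(1 - 1*5, -3*6 - 2) = 1/(-31) - 50*(1 - 1*5) = -1/31 - 50*(1 - 5) = -1/31 - 50*(-4) = -1/31 - 25*(-8) = -1/31 + 200 = 6199/31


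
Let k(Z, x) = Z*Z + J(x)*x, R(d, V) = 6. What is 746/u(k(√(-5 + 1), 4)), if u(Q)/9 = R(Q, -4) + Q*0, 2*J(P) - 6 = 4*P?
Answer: 373/27 ≈ 13.815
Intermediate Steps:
J(P) = 3 + 2*P (J(P) = 3 + (4*P)/2 = 3 + 2*P)
k(Z, x) = Z² + x*(3 + 2*x) (k(Z, x) = Z*Z + (3 + 2*x)*x = Z² + x*(3 + 2*x))
u(Q) = 54 (u(Q) = 9*(6 + Q*0) = 9*(6 + 0) = 9*6 = 54)
746/u(k(√(-5 + 1), 4)) = 746/54 = 746*(1/54) = 373/27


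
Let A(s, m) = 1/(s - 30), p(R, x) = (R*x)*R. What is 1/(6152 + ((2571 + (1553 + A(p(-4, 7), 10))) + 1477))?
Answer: 82/963747 ≈ 8.5085e-5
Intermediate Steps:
p(R, x) = x*R²
A(s, m) = 1/(-30 + s)
1/(6152 + ((2571 + (1553 + A(p(-4, 7), 10))) + 1477)) = 1/(6152 + ((2571 + (1553 + 1/(-30 + 7*(-4)²))) + 1477)) = 1/(6152 + ((2571 + (1553 + 1/(-30 + 7*16))) + 1477)) = 1/(6152 + ((2571 + (1553 + 1/(-30 + 112))) + 1477)) = 1/(6152 + ((2571 + (1553 + 1/82)) + 1477)) = 1/(6152 + ((2571 + 127347/82) + 1477)) = 1/(6152 + (338169/82 + 1477)) = 1/(6152 + 459283/82) = 1/(963747/82) = 82/963747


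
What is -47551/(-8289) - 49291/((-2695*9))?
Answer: 15776996/2030805 ≈ 7.7688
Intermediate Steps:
-47551/(-8289) - 49291/((-2695*9)) = -47551*(-1/8289) - 49291/(-24255) = 47551/8289 - 49291*(-1/24255) = 47551/8289 + 4481/2205 = 15776996/2030805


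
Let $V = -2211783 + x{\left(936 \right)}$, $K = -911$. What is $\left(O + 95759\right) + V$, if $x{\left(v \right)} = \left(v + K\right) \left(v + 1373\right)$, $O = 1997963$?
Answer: $-60336$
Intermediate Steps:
$x{\left(v \right)} = \left(-911 + v\right) \left(1373 + v\right)$ ($x{\left(v \right)} = \left(v - 911\right) \left(v + 1373\right) = \left(-911 + v\right) \left(1373 + v\right)$)
$V = -2154058$ ($V = -2211783 + \left(-1250803 + 936^{2} + 462 \cdot 936\right) = -2211783 + \left(-1250803 + 876096 + 432432\right) = -2211783 + 57725 = -2154058$)
$\left(O + 95759\right) + V = \left(1997963 + 95759\right) - 2154058 = 2093722 - 2154058 = -60336$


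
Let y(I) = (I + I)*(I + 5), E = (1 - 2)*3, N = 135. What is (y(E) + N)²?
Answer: 15129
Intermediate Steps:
E = -3 (E = -1*3 = -3)
y(I) = 2*I*(5 + I) (y(I) = (2*I)*(5 + I) = 2*I*(5 + I))
(y(E) + N)² = (2*(-3)*(5 - 3) + 135)² = (2*(-3)*2 + 135)² = (-12 + 135)² = 123² = 15129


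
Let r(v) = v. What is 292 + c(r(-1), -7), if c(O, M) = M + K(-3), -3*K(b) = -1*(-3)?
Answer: 284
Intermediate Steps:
K(b) = -1 (K(b) = -(-1)*(-3)/3 = -⅓*3 = -1)
c(O, M) = -1 + M (c(O, M) = M - 1 = -1 + M)
292 + c(r(-1), -7) = 292 + (-1 - 7) = 292 - 8 = 284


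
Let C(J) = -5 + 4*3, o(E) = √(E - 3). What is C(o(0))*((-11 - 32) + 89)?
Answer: 322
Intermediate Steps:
o(E) = √(-3 + E)
C(J) = 7 (C(J) = -5 + 12 = 7)
C(o(0))*((-11 - 32) + 89) = 7*((-11 - 32) + 89) = 7*(-43 + 89) = 7*46 = 322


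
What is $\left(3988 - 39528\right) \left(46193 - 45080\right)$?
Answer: $-39556020$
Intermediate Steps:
$\left(3988 - 39528\right) \left(46193 - 45080\right) = \left(-35540\right) 1113 = -39556020$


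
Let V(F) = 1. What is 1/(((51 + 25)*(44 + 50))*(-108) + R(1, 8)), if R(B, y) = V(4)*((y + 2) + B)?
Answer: -1/771541 ≈ -1.2961e-6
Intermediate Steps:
R(B, y) = 2 + B + y (R(B, y) = 1*((y + 2) + B) = 1*((2 + y) + B) = 1*(2 + B + y) = 2 + B + y)
1/(((51 + 25)*(44 + 50))*(-108) + R(1, 8)) = 1/(((51 + 25)*(44 + 50))*(-108) + (2 + 1 + 8)) = 1/((76*94)*(-108) + 11) = 1/(7144*(-108) + 11) = 1/(-771552 + 11) = 1/(-771541) = -1/771541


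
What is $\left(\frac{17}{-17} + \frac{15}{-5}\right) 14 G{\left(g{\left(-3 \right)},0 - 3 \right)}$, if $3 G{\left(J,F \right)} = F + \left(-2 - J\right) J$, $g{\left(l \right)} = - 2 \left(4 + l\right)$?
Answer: $56$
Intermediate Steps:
$g{\left(l \right)} = -8 - 2 l$
$G{\left(J,F \right)} = \frac{F}{3} + \frac{J \left(-2 - J\right)}{3}$ ($G{\left(J,F \right)} = \frac{F + \left(-2 - J\right) J}{3} = \frac{F + J \left(-2 - J\right)}{3} = \frac{F}{3} + \frac{J \left(-2 - J\right)}{3}$)
$\left(\frac{17}{-17} + \frac{15}{-5}\right) 14 G{\left(g{\left(-3 \right)},0 - 3 \right)} = \left(\frac{17}{-17} + \frac{15}{-5}\right) 14 \left(- \frac{2 \left(-8 - -6\right)}{3} - \frac{\left(-8 - -6\right)^{2}}{3} + \frac{0 - 3}{3}\right) = \left(17 \left(- \frac{1}{17}\right) + 15 \left(- \frac{1}{5}\right)\right) 14 \left(- \frac{2 \left(-8 + 6\right)}{3} - \frac{\left(-8 + 6\right)^{2}}{3} + \frac{0 - 3}{3}\right) = \left(-1 - 3\right) 14 \left(\left(- \frac{2}{3}\right) \left(-2\right) - \frac{\left(-2\right)^{2}}{3} + \frac{1}{3} \left(-3\right)\right) = \left(-4\right) 14 \left(\frac{4}{3} - \frac{4}{3} - 1\right) = - 56 \left(\frac{4}{3} - \frac{4}{3} - 1\right) = \left(-56\right) \left(-1\right) = 56$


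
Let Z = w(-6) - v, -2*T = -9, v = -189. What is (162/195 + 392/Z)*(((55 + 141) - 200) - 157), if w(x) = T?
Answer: -11569138/25155 ≈ -459.91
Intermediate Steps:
T = 9/2 (T = -½*(-9) = 9/2 ≈ 4.5000)
w(x) = 9/2
Z = 387/2 (Z = 9/2 - 1*(-189) = 9/2 + 189 = 387/2 ≈ 193.50)
(162/195 + 392/Z)*(((55 + 141) - 200) - 157) = (162/195 + 392/(387/2))*(((55 + 141) - 200) - 157) = (162*(1/195) + 392*(2/387))*((196 - 200) - 157) = (54/65 + 784/387)*(-4 - 157) = (71858/25155)*(-161) = -11569138/25155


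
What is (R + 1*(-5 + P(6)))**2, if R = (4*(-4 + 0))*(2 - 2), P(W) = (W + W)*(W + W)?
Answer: 19321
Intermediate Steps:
P(W) = 4*W**2 (P(W) = (2*W)*(2*W) = 4*W**2)
R = 0 (R = (4*(-4))*0 = -16*0 = 0)
(R + 1*(-5 + P(6)))**2 = (0 + 1*(-5 + 4*6**2))**2 = (0 + 1*(-5 + 4*36))**2 = (0 + 1*(-5 + 144))**2 = (0 + 1*139)**2 = (0 + 139)**2 = 139**2 = 19321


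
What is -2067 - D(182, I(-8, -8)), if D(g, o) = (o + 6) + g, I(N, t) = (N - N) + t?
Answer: -2247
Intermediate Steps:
I(N, t) = t (I(N, t) = 0 + t = t)
D(g, o) = 6 + g + o (D(g, o) = (6 + o) + g = 6 + g + o)
-2067 - D(182, I(-8, -8)) = -2067 - (6 + 182 - 8) = -2067 - 1*180 = -2067 - 180 = -2247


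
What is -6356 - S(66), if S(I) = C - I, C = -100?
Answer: -6190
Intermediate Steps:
S(I) = -100 - I
-6356 - S(66) = -6356 - (-100 - 1*66) = -6356 - (-100 - 66) = -6356 - 1*(-166) = -6356 + 166 = -6190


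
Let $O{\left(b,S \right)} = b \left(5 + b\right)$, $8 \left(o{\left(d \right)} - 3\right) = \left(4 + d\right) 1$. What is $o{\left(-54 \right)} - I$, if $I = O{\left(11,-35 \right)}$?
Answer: $- \frac{717}{4} \approx -179.25$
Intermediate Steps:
$o{\left(d \right)} = \frac{7}{2} + \frac{d}{8}$ ($o{\left(d \right)} = 3 + \frac{\left(4 + d\right) 1}{8} = 3 + \frac{4 + d}{8} = 3 + \left(\frac{1}{2} + \frac{d}{8}\right) = \frac{7}{2} + \frac{d}{8}$)
$I = 176$ ($I = 11 \left(5 + 11\right) = 11 \cdot 16 = 176$)
$o{\left(-54 \right)} - I = \left(\frac{7}{2} + \frac{1}{8} \left(-54\right)\right) - 176 = \left(\frac{7}{2} - \frac{27}{4}\right) - 176 = - \frac{13}{4} - 176 = - \frac{717}{4}$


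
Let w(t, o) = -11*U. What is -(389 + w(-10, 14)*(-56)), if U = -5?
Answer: 2691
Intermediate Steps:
w(t, o) = 55 (w(t, o) = -11*(-5) = 55)
-(389 + w(-10, 14)*(-56)) = -(389 + 55*(-56)) = -(389 - 3080) = -1*(-2691) = 2691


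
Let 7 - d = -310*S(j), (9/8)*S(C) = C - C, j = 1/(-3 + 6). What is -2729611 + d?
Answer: -2729604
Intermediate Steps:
j = 1/3 ≈ 0.33333
S(C) = 0 (S(C) = 8*(C - C)/9 = (8/9)*0 = 0)
d = 7 (d = 7 - (-310)*0 = 7 - 1*0 = 7 + 0 = 7)
-2729611 + d = -2729611 + 7 = -2729604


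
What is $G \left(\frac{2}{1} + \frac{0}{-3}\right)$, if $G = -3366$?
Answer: $-6732$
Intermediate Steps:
$G \left(\frac{2}{1} + \frac{0}{-3}\right) = - 3366 \left(\frac{2}{1} + \frac{0}{-3}\right) = - 3366 \left(2 \cdot 1 + 0 \left(- \frac{1}{3}\right)\right) = - 3366 \left(2 + 0\right) = \left(-3366\right) 2 = -6732$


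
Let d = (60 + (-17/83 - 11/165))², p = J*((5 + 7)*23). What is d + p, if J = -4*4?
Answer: -1315203356/1550025 ≈ -848.50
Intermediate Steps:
J = -16
p = -4416 (p = -16*(5 + 7)*23 = -192*23 = -16*276 = -4416)
d = 5529707044/1550025 (d = (60 + (-17*1/83 - 11*1/165))² = (60 + (-17/83 - 1/15))² = (60 - 338/1245)² = (74362/1245)² = 5529707044/1550025 ≈ 3567.5)
d + p = 5529707044/1550025 - 4416 = -1315203356/1550025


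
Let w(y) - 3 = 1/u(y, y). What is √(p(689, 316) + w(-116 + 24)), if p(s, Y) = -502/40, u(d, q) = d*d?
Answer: I*√2020755/460 ≈ 3.0903*I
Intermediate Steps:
u(d, q) = d²
p(s, Y) = -251/20 (p(s, Y) = -502*1/40 = -251/20)
w(y) = 3 + y⁻² (w(y) = 3 + 1/(y²) = 3 + y⁻²)
√(p(689, 316) + w(-116 + 24)) = √(-251/20 + (3 + (-116 + 24)⁻²)) = √(-251/20 + (3 + (-92)⁻²)) = √(-251/20 + (3 + 1/8464)) = √(-251/20 + 25393/8464) = √(-404151/42320) = I*√2020755/460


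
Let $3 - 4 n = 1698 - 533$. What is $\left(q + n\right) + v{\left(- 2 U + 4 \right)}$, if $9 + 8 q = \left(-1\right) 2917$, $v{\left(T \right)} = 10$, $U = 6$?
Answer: $- \frac{2585}{4} \approx -646.25$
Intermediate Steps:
$n = - \frac{581}{2}$ ($n = \frac{3}{4} - \frac{1698 - 533}{4} = \frac{3}{4} - \frac{1165}{4} = - \frac{581}{2} \approx -290.5$)
$q = - \frac{1463}{4}$ ($q = - \frac{9}{8} + \frac{\left(-1\right) 2917}{8} = - \frac{9}{8} + \frac{1}{8} \left(-2917\right) = - \frac{9}{8} - \frac{2917}{8} = - \frac{1463}{4} \approx -365.75$)
$\left(q + n\right) + v{\left(- 2 U + 4 \right)} = \left(- \frac{1463}{4} - \frac{581}{2}\right) + 10 = - \frac{2625}{4} + 10 = - \frac{2585}{4}$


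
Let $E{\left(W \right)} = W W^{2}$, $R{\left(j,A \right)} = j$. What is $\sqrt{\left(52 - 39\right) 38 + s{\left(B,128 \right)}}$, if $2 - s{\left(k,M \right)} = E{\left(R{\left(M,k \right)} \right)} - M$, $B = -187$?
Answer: $4 i \sqrt{131033} \approx 1447.9 i$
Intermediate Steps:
$E{\left(W \right)} = W^{3}$
$s{\left(k,M \right)} = 2 + M - M^{3}$ ($s{\left(k,M \right)} = 2 - \left(M^{3} - M\right) = 2 + M - M^{3}$)
$\sqrt{\left(52 - 39\right) 38 + s{\left(B,128 \right)}} = \sqrt{\left(52 - 39\right) 38 + \left(2 + 128 - 128^{3}\right)} = \sqrt{13 \cdot 38 + \left(2 + 128 - 2097152\right)} = \sqrt{494 + \left(2 + 128 - 2097152\right)} = \sqrt{494 - 2097022} = \sqrt{-2096528} = 4 i \sqrt{131033}$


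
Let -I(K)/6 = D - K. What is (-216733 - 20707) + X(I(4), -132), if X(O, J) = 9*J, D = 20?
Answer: -238628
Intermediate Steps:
I(K) = -120 + 6*K (I(K) = -6*(20 - K) = -120 + 6*K)
(-216733 - 20707) + X(I(4), -132) = (-216733 - 20707) + 9*(-132) = -237440 - 1188 = -238628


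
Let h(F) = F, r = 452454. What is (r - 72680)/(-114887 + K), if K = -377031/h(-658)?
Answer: -249891292/75218615 ≈ -3.3222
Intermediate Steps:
K = 377031/658 (K = -377031/(-658) = -377031*(-1/658) = 377031/658 ≈ 573.00)
(r - 72680)/(-114887 + K) = (452454 - 72680)/(-114887 + 377031/658) = 379774/(-75218615/658) = 379774*(-658/75218615) = -249891292/75218615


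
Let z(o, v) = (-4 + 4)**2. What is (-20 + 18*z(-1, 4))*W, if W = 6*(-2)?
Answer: 240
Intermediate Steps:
z(o, v) = 0 (z(o, v) = 0**2 = 0)
W = -12
(-20 + 18*z(-1, 4))*W = (-20 + 18*0)*(-12) = (-20 + 0)*(-12) = -20*(-12) = 240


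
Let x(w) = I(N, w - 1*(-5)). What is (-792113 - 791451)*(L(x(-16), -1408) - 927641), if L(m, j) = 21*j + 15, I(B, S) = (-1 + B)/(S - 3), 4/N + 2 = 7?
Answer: 1515777959416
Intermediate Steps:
N = ⅘ (N = 4/(-2 + 7) = 4/5 = 4*(⅕) = ⅘ ≈ 0.80000)
I(B, S) = (-1 + B)/(-3 + S)
x(w) = -1/(5*(2 + w)) (x(w) = (-1 + ⅘)/(-3 + (w - 1*(-5))) = -⅕/(-3 + (w + 5)) = -⅕/(-3 + (5 + w)) = -⅕/(2 + w) = -1/(5*(2 + w)))
L(m, j) = 15 + 21*j
(-792113 - 791451)*(L(x(-16), -1408) - 927641) = (-792113 - 791451)*((15 + 21*(-1408)) - 927641) = -1583564*((15 - 29568) - 927641) = -1583564*(-29553 - 927641) = -1583564*(-957194) = 1515777959416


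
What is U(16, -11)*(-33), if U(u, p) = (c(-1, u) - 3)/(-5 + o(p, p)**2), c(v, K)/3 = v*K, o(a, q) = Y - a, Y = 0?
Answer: 1683/116 ≈ 14.509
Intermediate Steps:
o(a, q) = -a (o(a, q) = 0 - a = -a)
c(v, K) = 3*K*v (c(v, K) = 3*(v*K) = 3*(K*v) = 3*K*v)
U(u, p) = (-3 - 3*u)/(-5 + p**2) (U(u, p) = (3*u*(-1) - 3)/(-5 + (-p)**2) = (-3*u - 3)/(-5 + p**2) = (-3 - 3*u)/(-5 + p**2))
U(16, -11)*(-33) = (3*(-1 - 1*16)/(-5 + (-11)**2))*(-33) = (3*(-1 - 16)/(-5 + 121))*(-33) = (3*(-17)/116)*(-33) = (3*(1/116)*(-17))*(-33) = -51/116*(-33) = 1683/116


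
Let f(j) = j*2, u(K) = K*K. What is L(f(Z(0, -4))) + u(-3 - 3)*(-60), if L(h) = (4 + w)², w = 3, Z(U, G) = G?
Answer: -2111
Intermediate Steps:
u(K) = K²
f(j) = 2*j
L(h) = 49 (L(h) = (4 + 3)² = 7² = 49)
L(f(Z(0, -4))) + u(-3 - 3)*(-60) = 49 + (-3 - 3)²*(-60) = 49 + (-6)²*(-60) = 49 + 36*(-60) = 49 - 2160 = -2111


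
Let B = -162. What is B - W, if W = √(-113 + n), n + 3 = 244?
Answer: -162 - 8*√2 ≈ -173.31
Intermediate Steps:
n = 241 (n = -3 + 244 = 241)
W = 8*√2 (W = √(-113 + 241) = √128 = 8*√2 ≈ 11.314)
B - W = -162 - 8*√2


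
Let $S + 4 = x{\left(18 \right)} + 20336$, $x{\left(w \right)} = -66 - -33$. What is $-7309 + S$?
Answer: $12990$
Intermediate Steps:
$x{\left(w \right)} = -33$ ($x{\left(w \right)} = -66 + 33 = -33$)
$S = 20299$ ($S = -4 + \left(-33 + 20336\right) = -4 + 20303 = 20299$)
$-7309 + S = -7309 + 20299 = 12990$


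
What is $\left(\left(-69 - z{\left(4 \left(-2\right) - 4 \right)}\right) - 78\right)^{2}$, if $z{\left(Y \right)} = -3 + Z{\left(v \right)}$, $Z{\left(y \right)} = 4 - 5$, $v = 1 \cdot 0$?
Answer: $20449$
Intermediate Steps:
$v = 0$
$Z{\left(y \right)} = -1$
$z{\left(Y \right)} = -4$ ($z{\left(Y \right)} = -3 - 1 = -4$)
$\left(\left(-69 - z{\left(4 \left(-2\right) - 4 \right)}\right) - 78\right)^{2} = \left(\left(-69 - -4\right) - 78\right)^{2} = \left(\left(-69 + 4\right) - 78\right)^{2} = \left(-65 - 78\right)^{2} = \left(-143\right)^{2} = 20449$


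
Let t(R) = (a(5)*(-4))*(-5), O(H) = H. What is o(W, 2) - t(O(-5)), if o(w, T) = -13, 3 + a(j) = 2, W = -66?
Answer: 7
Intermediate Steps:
a(j) = -1 (a(j) = -3 + 2 = -1)
t(R) = -20 (t(R) = -1*(-4)*(-5) = 4*(-5) = -20)
o(W, 2) - t(O(-5)) = -13 - 1*(-20) = -13 + 20 = 7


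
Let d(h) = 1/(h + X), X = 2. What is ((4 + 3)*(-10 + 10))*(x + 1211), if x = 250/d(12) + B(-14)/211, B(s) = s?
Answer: 0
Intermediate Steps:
d(h) = 1/(2 + h) (d(h) = 1/(h + 2) = 1/(2 + h))
x = 738486/211 (x = 250/(1/(2 + 12)) - 14/211 = 250/(1/14) - 14*1/211 = 250/(1/14) - 14/211 = 250*14 - 14/211 = 3500 - 14/211 = 738486/211 ≈ 3499.9)
((4 + 3)*(-10 + 10))*(x + 1211) = ((4 + 3)*(-10 + 10))*(738486/211 + 1211) = (7*0)*(994007/211) = 0*(994007/211) = 0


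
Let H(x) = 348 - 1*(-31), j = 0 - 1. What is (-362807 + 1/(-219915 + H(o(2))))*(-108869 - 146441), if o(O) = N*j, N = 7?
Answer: 10167618313628215/109768 ≈ 9.2628e+10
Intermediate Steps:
j = -1
o(O) = -7 (o(O) = 7*(-1) = -7)
H(x) = 379 (H(x) = 348 + 31 = 379)
(-362807 + 1/(-219915 + H(o(2))))*(-108869 - 146441) = (-362807 + 1/(-219915 + 379))*(-108869 - 146441) = (-362807 + 1/(-219536))*(-255310) = (-362807 - 1/219536)*(-255310) = -79649197553/219536*(-255310) = 10167618313628215/109768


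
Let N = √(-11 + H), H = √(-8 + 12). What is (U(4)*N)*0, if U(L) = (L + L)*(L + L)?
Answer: 0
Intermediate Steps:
U(L) = 4*L² (U(L) = (2*L)*(2*L) = 4*L²)
H = 2 (H = √4 = 2)
N = 3*I (N = √(-11 + 2) = √(-9) = 3*I ≈ 3.0*I)
(U(4)*N)*0 = ((4*4²)*(3*I))*0 = ((4*16)*(3*I))*0 = (64*(3*I))*0 = (192*I)*0 = 0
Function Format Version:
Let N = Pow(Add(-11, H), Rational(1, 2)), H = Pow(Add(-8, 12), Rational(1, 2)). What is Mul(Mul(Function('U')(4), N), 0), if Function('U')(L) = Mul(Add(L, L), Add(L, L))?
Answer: 0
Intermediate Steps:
Function('U')(L) = Mul(4, Pow(L, 2)) (Function('U')(L) = Mul(Mul(2, L), Mul(2, L)) = Mul(4, Pow(L, 2)))
H = 2 (H = Pow(4, Rational(1, 2)) = 2)
N = Mul(3, I) (N = Pow(Add(-11, 2), Rational(1, 2)) = Pow(-9, Rational(1, 2)) = Mul(3, I) ≈ Mul(3.0000, I))
Mul(Mul(Function('U')(4), N), 0) = Mul(Mul(Mul(4, Pow(4, 2)), Mul(3, I)), 0) = Mul(Mul(Mul(4, 16), Mul(3, I)), 0) = Mul(Mul(64, Mul(3, I)), 0) = Mul(Mul(192, I), 0) = 0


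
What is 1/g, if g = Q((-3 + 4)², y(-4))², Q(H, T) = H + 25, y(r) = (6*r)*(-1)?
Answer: 1/676 ≈ 0.0014793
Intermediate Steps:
y(r) = -6*r
Q(H, T) = 25 + H
g = 676 (g = (25 + (-3 + 4)²)² = (25 + 1²)² = (25 + 1)² = 26² = 676)
1/g = 1/676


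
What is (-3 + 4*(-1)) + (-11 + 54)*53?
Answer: 2272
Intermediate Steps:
(-3 + 4*(-1)) + (-11 + 54)*53 = (-3 - 4) + 43*53 = -7 + 2279 = 2272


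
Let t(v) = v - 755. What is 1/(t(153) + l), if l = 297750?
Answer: 1/297148 ≈ 3.3653e-6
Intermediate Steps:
t(v) = -755 + v
1/(t(153) + l) = 1/((-755 + 153) + 297750) = 1/(-602 + 297750) = 1/297148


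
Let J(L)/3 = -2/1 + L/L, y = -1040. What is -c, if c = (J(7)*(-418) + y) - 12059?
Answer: 11845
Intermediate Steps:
J(L) = -3 (J(L) = 3*(-2/1 + L/L) = 3*(-2*1 + 1) = 3*(-2 + 1) = 3*(-1) = -3)
c = -11845 (c = (-3*(-418) - 1040) - 12059 = (1254 - 1040) - 12059 = 214 - 12059 = -11845)
-c = -1*(-11845) = 11845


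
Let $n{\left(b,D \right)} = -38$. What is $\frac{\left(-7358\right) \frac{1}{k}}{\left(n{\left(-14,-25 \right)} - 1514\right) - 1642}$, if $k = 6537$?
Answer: $\frac{3679}{10439589} \approx 0.00035241$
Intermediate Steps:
$\frac{\left(-7358\right) \frac{1}{k}}{\left(n{\left(-14,-25 \right)} - 1514\right) - 1642} = \frac{\left(-7358\right) \frac{1}{6537}}{\left(-38 - 1514\right) - 1642} = \frac{\left(-7358\right) \frac{1}{6537}}{-1552 - 1642} = - \frac{7358}{6537 \left(-3194\right)} = \left(- \frac{7358}{6537}\right) \left(- \frac{1}{3194}\right) = \frac{3679}{10439589}$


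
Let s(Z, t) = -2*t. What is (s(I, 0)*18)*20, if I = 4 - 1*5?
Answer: 0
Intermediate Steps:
I = -1 (I = 4 - 5 = -1)
(s(I, 0)*18)*20 = (-2*0*18)*20 = (0*18)*20 = 0*20 = 0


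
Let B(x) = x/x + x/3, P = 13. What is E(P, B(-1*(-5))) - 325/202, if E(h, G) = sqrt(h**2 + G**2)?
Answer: -325/202 + sqrt(1585)/3 ≈ 11.662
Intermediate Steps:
B(x) = 1 + x/3 (B(x) = 1 + x*(1/3) = 1 + x/3)
E(h, G) = sqrt(G**2 + h**2)
E(P, B(-1*(-5))) - 325/202 = sqrt((1 + (-1*(-5))/3)**2 + 13**2) - 325/202 = sqrt((1 + (1/3)*5)**2 + 169) - 325*1/202 = sqrt((1 + 5/3)**2 + 169) - 325/202 = sqrt((8/3)**2 + 169) - 325/202 = sqrt(64/9 + 169) - 325/202 = sqrt(1585/9) - 325/202 = sqrt(1585)/3 - 325/202 = -325/202 + sqrt(1585)/3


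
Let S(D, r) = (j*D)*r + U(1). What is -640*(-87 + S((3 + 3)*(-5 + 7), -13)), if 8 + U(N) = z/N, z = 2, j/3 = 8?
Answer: 2455680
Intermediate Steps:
j = 24 (j = 3*8 = 24)
U(N) = -8 + 2/N
S(D, r) = -6 + 24*D*r (S(D, r) = (24*D)*r + (-8 + 2/1) = 24*D*r + (-8 + 2*1) = 24*D*r + (-8 + 2) = 24*D*r - 6 = -6 + 24*D*r)
-640*(-87 + S((3 + 3)*(-5 + 7), -13)) = -640*(-87 + (-6 + 24*((3 + 3)*(-5 + 7))*(-13))) = -640*(-87 + (-6 + 24*(6*2)*(-13))) = -640*(-87 + (-6 + 24*12*(-13))) = -640*(-87 + (-6 - 3744)) = -640*(-87 - 3750) = -640*(-3837) = 2455680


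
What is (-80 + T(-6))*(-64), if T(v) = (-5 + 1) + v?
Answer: 5760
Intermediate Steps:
T(v) = -4 + v
(-80 + T(-6))*(-64) = (-80 + (-4 - 6))*(-64) = (-80 - 10)*(-64) = -90*(-64) = 5760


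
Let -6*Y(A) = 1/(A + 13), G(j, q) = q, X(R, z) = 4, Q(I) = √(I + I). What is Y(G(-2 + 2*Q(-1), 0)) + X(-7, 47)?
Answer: 311/78 ≈ 3.9872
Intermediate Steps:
Q(I) = √2*√I (Q(I) = √(2*I) = √2*√I)
Y(A) = -1/(6*(13 + A)) (Y(A) = -1/(6*(A + 13)) = -1/(6*(13 + A)))
Y(G(-2 + 2*Q(-1), 0)) + X(-7, 47) = -1/(78 + 6*0) + 4 = -1/(78 + 0) + 4 = -1/78 + 4 = 311/78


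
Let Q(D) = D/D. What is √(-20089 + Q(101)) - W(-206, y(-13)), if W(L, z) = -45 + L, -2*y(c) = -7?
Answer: 251 + 18*I*√62 ≈ 251.0 + 141.73*I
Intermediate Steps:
y(c) = 7/2 (y(c) = -½*(-7) = 7/2)
Q(D) = 1
√(-20089 + Q(101)) - W(-206, y(-13)) = √(-20089 + 1) - (-45 - 206) = √(-20088) - 1*(-251) = 18*I*√62 + 251 = 251 + 18*I*√62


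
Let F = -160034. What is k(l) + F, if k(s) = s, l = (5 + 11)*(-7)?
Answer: -160146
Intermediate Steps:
l = -112 (l = 16*(-7) = -112)
k(l) + F = -112 - 160034 = -160146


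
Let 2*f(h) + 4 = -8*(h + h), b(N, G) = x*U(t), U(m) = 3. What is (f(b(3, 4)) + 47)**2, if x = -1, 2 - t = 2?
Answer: 4761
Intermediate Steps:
t = 0 (t = 2 - 1*2 = 2 - 2 = 0)
b(N, G) = -3 (b(N, G) = -1*3 = -3)
f(h) = -2 - 8*h (f(h) = -2 + (-8*(h + h))/2 = -2 + (-16*h)/2 = -2 - 8*h)
(f(b(3, 4)) + 47)**2 = ((-2 - 8*(-3)) + 47)**2 = ((-2 + 24) + 47)**2 = (22 + 47)**2 = 69**2 = 4761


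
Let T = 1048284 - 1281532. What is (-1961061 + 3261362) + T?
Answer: 1067053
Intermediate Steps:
T = -233248
(-1961061 + 3261362) + T = (-1961061 + 3261362) - 233248 = 1300301 - 233248 = 1067053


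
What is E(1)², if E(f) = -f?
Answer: 1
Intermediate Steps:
E(1)² = (-1*1)² = (-1)² = 1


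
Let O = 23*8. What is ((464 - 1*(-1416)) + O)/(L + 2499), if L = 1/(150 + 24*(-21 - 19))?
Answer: 1671840/2024189 ≈ 0.82593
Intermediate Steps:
O = 184
L = -1/810 (L = 1/(150 + 24*(-40)) = 1/(150 - 960) = 1/(-810) = -1/810 ≈ -0.0012346)
((464 - 1*(-1416)) + O)/(L + 2499) = ((464 - 1*(-1416)) + 184)/(-1/810 + 2499) = ((464 + 1416) + 184)/(2024189/810) = (1880 + 184)*(810/2024189) = 2064*(810/2024189) = 1671840/2024189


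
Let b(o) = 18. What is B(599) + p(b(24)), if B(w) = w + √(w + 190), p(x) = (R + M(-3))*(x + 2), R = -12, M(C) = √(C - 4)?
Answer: 359 + √789 + 20*I*√7 ≈ 387.09 + 52.915*I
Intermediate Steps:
M(C) = √(-4 + C)
p(x) = (-12 + I*√7)*(2 + x) (p(x) = (-12 + √(-4 - 3))*(x + 2) = (-12 + √(-7))*(2 + x) = (-12 + I*√7)*(2 + x))
B(w) = w + √(190 + w)
B(599) + p(b(24)) = (599 + √(190 + 599)) + (-24 - 12*18 + 2*I*√7 + I*18*√7) = (599 + √789) + (-24 - 216 + 2*I*√7 + 18*I*√7) = (599 + √789) + (-240 + 20*I*√7) = 359 + √789 + 20*I*√7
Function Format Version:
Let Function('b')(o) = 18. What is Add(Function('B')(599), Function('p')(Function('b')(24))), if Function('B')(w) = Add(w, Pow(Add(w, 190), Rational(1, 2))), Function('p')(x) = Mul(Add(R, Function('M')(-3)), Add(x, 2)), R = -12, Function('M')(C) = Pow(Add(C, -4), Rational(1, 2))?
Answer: Add(359, Pow(789, Rational(1, 2)), Mul(20, I, Pow(7, Rational(1, 2)))) ≈ Add(387.09, Mul(52.915, I))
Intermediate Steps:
Function('M')(C) = Pow(Add(-4, C), Rational(1, 2))
Function('p')(x) = Mul(Add(-12, Mul(I, Pow(7, Rational(1, 2)))), Add(2, x)) (Function('p')(x) = Mul(Add(-12, Pow(Add(-4, -3), Rational(1, 2))), Add(x, 2)) = Mul(Add(-12, Pow(-7, Rational(1, 2))), Add(2, x)) = Mul(Add(-12, Mul(I, Pow(7, Rational(1, 2)))), Add(2, x)))
Function('B')(w) = Add(w, Pow(Add(190, w), Rational(1, 2)))
Add(Function('B')(599), Function('p')(Function('b')(24))) = Add(Add(599, Pow(Add(190, 599), Rational(1, 2))), Add(-24, Mul(-12, 18), Mul(2, I, Pow(7, Rational(1, 2))), Mul(I, 18, Pow(7, Rational(1, 2))))) = Add(Add(599, Pow(789, Rational(1, 2))), Add(-24, -216, Mul(2, I, Pow(7, Rational(1, 2))), Mul(18, I, Pow(7, Rational(1, 2))))) = Add(Add(599, Pow(789, Rational(1, 2))), Add(-240, Mul(20, I, Pow(7, Rational(1, 2))))) = Add(359, Pow(789, Rational(1, 2)), Mul(20, I, Pow(7, Rational(1, 2))))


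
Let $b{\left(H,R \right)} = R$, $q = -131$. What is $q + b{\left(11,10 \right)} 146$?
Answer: $1329$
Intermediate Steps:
$q + b{\left(11,10 \right)} 146 = -131 + 10 \cdot 146 = -131 + 1460 = 1329$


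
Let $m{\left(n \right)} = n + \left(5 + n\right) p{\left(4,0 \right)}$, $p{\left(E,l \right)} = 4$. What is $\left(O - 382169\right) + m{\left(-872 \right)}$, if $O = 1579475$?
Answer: $1192966$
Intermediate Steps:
$m{\left(n \right)} = 20 + 5 n$ ($m{\left(n \right)} = n + \left(5 + n\right) 4 = n + \left(20 + 4 n\right) = 20 + 5 n$)
$\left(O - 382169\right) + m{\left(-872 \right)} = \left(1579475 - 382169\right) + \left(20 + 5 \left(-872\right)\right) = 1197306 + \left(20 - 4360\right) = 1197306 - 4340 = 1192966$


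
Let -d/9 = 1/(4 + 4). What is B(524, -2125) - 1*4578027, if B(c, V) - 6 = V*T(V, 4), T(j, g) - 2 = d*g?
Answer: -9145417/2 ≈ -4.5727e+6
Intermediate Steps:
d = -9/8 (d = -9/(4 + 4) = -9/8 ≈ -1.1250)
T(j, g) = 2 - 9*g/8
B(c, V) = 6 - 5*V/2 (B(c, V) = 6 + V*(2 - 9/8*4) = 6 + V*(2 - 9/2) = 6 + V*(-5/2) = 6 - 5*V/2)
B(524, -2125) - 1*4578027 = (6 - 5/2*(-2125)) - 1*4578027 = (6 + 10625/2) - 4578027 = 10637/2 - 4578027 = -9145417/2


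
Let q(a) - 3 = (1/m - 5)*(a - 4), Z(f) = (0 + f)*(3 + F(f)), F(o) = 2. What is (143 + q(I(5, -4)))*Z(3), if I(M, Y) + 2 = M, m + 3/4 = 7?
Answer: 11313/5 ≈ 2262.6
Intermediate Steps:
m = 25/4 (m = -3/4 + 7 = 25/4 ≈ 6.2500)
I(M, Y) = -2 + M
Z(f) = 5*f (Z(f) = (0 + f)*(3 + 2) = f*5 = 5*f)
q(a) = 559/25 - 121*a/25 (q(a) = 3 + (1/(25/4) - 5)*(a - 4) = 3 + (4/25 - 5)*(-4 + a) = 3 - 121*(-4 + a)/25 = 3 + (484/25 - 121*a/25) = 559/25 - 121*a/25)
(143 + q(I(5, -4)))*Z(3) = (143 + (559/25 - 121*(-2 + 5)/25))*(5*3) = (143 + (559/25 - 121/25*3))*15 = (143 + (559/25 - 363/25))*15 = (143 + 196/25)*15 = (3771/25)*15 = 11313/5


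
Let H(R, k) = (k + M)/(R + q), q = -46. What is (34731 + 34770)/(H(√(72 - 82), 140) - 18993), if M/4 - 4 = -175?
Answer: -1402324943547/382985161223 - 18904272*I*√10/382985161223 ≈ -3.6616 - 0.00015609*I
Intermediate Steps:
M = -684 (M = 16 + 4*(-175) = 16 - 700 = -684)
H(R, k) = (-684 + k)/(-46 + R) (H(R, k) = (k - 684)/(R - 46) = (-684 + k)/(-46 + R))
(34731 + 34770)/(H(√(72 - 82), 140) - 18993) = (34731 + 34770)/((-684 + 140)/(-46 + √(72 - 82)) - 18993) = 69501/(-544/(-46 + √(-10)) - 18993) = 69501/(-544/(-46 + I*√10) - 18993) = 69501/(-18993 - 544/(-46 + I*√10))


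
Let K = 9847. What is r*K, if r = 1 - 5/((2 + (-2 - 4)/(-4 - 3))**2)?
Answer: 305257/80 ≈ 3815.7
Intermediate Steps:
r = 31/80 (r = 1 - 5/((2 - 6/(-7))**2) = 1 - 5/((2 - 6*(-1/7))**2) = 1 - 5/((2 + 6/7)**2) = 1 - 5/((20/7)**2) = 1 - 5/400/49 = 1 - 5*49/400 = 1 - 1*49/80 = 1 - 49/80 = 31/80 ≈ 0.38750)
r*K = (31/80)*9847 = 305257/80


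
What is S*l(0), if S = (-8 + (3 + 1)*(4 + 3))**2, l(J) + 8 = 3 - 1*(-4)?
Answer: -400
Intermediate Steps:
l(J) = -1 (l(J) = -8 + (3 - 1*(-4)) = -8 + (3 + 4) = -8 + 7 = -1)
S = 400 (S = (-8 + 4*7)**2 = (-8 + 28)**2 = 20**2 = 400)
S*l(0) = 400*(-1) = -400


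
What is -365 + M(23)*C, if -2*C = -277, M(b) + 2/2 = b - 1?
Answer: 5087/2 ≈ 2543.5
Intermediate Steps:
M(b) = -2 + b (M(b) = -1 + (b - 1) = -1 + (-1 + b) = -2 + b)
C = 277/2 (C = -1/2*(-277) = 277/2 ≈ 138.50)
-365 + M(23)*C = -365 + (-2 + 23)*(277/2) = -365 + 21*(277/2) = -365 + 5817/2 = 5087/2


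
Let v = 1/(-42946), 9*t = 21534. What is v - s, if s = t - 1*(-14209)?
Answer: -2138925533/128838 ≈ -16602.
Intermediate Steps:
t = 7178/3 (t = (⅑)*21534 = 7178/3 ≈ 2392.7)
s = 49805/3 (s = 7178/3 - 1*(-14209) = 7178/3 + 14209 = 49805/3 ≈ 16602.)
v = -1/42946 ≈ -2.3285e-5
v - s = -1/42946 - 1*49805/3 = -1/42946 - 49805/3 = -2138925533/128838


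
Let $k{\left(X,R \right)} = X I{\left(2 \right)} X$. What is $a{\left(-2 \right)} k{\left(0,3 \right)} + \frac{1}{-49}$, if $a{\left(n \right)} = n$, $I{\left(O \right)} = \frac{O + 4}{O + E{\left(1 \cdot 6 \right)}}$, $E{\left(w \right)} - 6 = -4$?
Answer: $- \frac{1}{49} \approx -0.020408$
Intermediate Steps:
$E{\left(w \right)} = 2$ ($E{\left(w \right)} = 6 - 4 = 2$)
$I{\left(O \right)} = \frac{4 + O}{2 + O}$ ($I{\left(O \right)} = \frac{O + 4}{O + 2} = \frac{4 + O}{2 + O}$)
$k{\left(X,R \right)} = \frac{3 X^{2}}{2}$ ($k{\left(X,R \right)} = X \frac{4 + 2}{2 + 2} X = X \frac{1}{4} \cdot 6 X = X \frac{3}{2} X = \frac{3 X}{2} X = \frac{3 X^{2}}{2}$)
$a{\left(-2 \right)} k{\left(0,3 \right)} + \frac{1}{-49} = - 2 \frac{3 \cdot 0^{2}}{2} + \frac{1}{-49} = - 2 \cdot \frac{3}{2} \cdot 0 - \frac{1}{49} = \left(-2\right) 0 - \frac{1}{49} = 0 - \frac{1}{49} = - \frac{1}{49}$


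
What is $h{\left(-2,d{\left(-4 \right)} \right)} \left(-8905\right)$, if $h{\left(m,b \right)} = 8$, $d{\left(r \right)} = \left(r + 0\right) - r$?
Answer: $-71240$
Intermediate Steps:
$d{\left(r \right)} = 0$ ($d{\left(r \right)} = r - r = 0$)
$h{\left(-2,d{\left(-4 \right)} \right)} \left(-8905\right) = 8 \left(-8905\right) = -71240$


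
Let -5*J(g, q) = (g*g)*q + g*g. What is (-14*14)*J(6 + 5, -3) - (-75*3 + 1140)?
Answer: -52007/5 ≈ -10401.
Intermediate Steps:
J(g, q) = -g**2/5 - q*g**2/5 (J(g, q) = -((g*g)*q + g*g)/5 = -(g**2*q + g**2)/5 = -(q*g**2 + g**2)/5 = -(g**2 + q*g**2)/5 = -g**2/5 - q*g**2/5)
(-14*14)*J(6 + 5, -3) - (-75*3 + 1140) = (-14*14)*((6 + 5)**2*(-1 - 1*(-3))/5) - (-75*3 + 1140) = -196*11**2*(-1 + 3)/5 - (-225 + 1140) = -196*121*2/5 - 1*915 = -196*242/5 - 915 = -47432/5 - 915 = -52007/5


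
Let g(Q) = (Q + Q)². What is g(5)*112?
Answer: 11200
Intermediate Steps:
g(Q) = 4*Q² (g(Q) = (2*Q)² = 4*Q²)
g(5)*112 = (4*5²)*112 = (4*25)*112 = 100*112 = 11200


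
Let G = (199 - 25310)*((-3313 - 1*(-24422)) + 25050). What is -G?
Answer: 1159098649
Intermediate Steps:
G = -1159098649 (G = -25111*((-3313 + 24422) + 25050) = -25111*(21109 + 25050) = -25111*46159 = -1159098649)
-G = -1*(-1159098649) = 1159098649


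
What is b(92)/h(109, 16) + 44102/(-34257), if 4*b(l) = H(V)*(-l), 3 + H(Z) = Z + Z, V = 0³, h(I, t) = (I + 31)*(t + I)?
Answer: -769421267/599497500 ≈ -1.2834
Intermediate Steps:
h(I, t) = (31 + I)*(I + t)
V = 0
H(Z) = -3 + 2*Z (H(Z) = -3 + (Z + Z) = -3 + 2*Z)
b(l) = 3*l/4 (b(l) = ((-3 + 2*0)*(-l))/4 = ((-3 + 0)*(-l))/4 = (-(-3)*l)/4 = (3*l)/4 = 3*l/4)
b(92)/h(109, 16) + 44102/(-34257) = ((¾)*92)/(109² + 31*109 + 31*16 + 109*16) + 44102/(-34257) = 69/(11881 + 3379 + 496 + 1744) + 44102*(-1/34257) = 69/17500 - 44102/34257 = -769421267/599497500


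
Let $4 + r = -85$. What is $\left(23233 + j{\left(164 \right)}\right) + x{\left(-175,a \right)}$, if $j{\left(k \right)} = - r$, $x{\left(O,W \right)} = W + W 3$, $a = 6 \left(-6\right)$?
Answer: $23178$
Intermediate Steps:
$a = -36$
$r = -89$ ($r = -4 - 85 = -89$)
$x{\left(O,W \right)} = 4 W$ ($x{\left(O,W \right)} = W + 3 W = 4 W$)
$j{\left(k \right)} = 89$ ($j{\left(k \right)} = \left(-1\right) \left(-89\right) = 89$)
$\left(23233 + j{\left(164 \right)}\right) + x{\left(-175,a \right)} = \left(23233 + 89\right) + 4 \left(-36\right) = 23322 - 144 = 23178$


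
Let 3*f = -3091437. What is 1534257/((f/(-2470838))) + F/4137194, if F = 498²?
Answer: 2613948507977090820/710548589321 ≈ 3.6788e+6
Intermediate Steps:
f = -1030479 (f = (⅓)*(-3091437) = -1030479)
F = 248004
1534257/((f/(-2470838))) + F/4137194 = 1534257/((-1030479/(-2470838))) + 248004/4137194 = 1534257/((-1030479*(-1/2470838))) + 248004*(1/4137194) = 1534257/(1030479/2470838) + 124002/2068597 = 1534257*(2470838/1030479) + 124002/2068597 = 1263633499122/343493 + 124002/2068597 = 2613948507977090820/710548589321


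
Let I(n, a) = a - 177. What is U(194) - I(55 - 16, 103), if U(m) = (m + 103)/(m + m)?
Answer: 29009/388 ≈ 74.766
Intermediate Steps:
I(n, a) = -177 + a
U(m) = (103 + m)/(2*m) (U(m) = (103 + m)/((2*m)) = (103 + m)*(1/(2*m)) = (103 + m)/(2*m))
U(194) - I(55 - 16, 103) = (½)*(103 + 194)/194 - (-177 + 103) = (½)*(1/194)*297 - 1*(-74) = 297/388 + 74 = 29009/388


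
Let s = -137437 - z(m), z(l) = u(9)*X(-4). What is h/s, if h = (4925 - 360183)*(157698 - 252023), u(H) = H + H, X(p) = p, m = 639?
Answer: -6701942170/27473 ≈ -2.4395e+5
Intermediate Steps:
u(H) = 2*H
z(l) = -72 (z(l) = (2*9)*(-4) = 18*(-4) = -72)
s = -137365 (s = -137437 - 1*(-72) = -137437 + 72 = -137365)
h = 33509710850 (h = -355258*(-94325) = 33509710850)
h/s = 33509710850/(-137365) = 33509710850*(-1/137365) = -6701942170/27473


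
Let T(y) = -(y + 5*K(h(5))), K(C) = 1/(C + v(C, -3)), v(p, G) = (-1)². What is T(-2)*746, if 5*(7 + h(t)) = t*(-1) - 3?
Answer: 37673/19 ≈ 1982.8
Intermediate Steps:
v(p, G) = 1
h(t) = -38/5 - t/5 (h(t) = -7 + (t*(-1) - 3)/5 = -7 + (-t - 3)/5 = -7 + (-3 - t)/5 = -7 + (-⅗ - t/5) = -38/5 - t/5)
K(C) = 1/(1 + C) (K(C) = 1/(C + 1) = 1/(1 + C))
T(y) = 25/38 - y (T(y) = -(y + 5/(1 + (-38/5 - ⅕*5))) = -(y + 5/(1 + (-38/5 - 1))) = -(y + 5/(1 - 43/5)) = -(y + 5/(-38/5)) = -(y + 5*(-5/38)) = -(y - 25/38) = -(-25/38 + y) = 25/38 - y)
T(-2)*746 = (25/38 - 1*(-2))*746 = (25/38 + 2)*746 = (101/38)*746 = 37673/19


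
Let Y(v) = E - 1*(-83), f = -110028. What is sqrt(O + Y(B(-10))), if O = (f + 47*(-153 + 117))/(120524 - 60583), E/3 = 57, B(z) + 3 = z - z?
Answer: 1039*sqrt(17126)/8563 ≈ 15.879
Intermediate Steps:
B(z) = -3 (B(z) = -3 + (z - z) = -3 + 0 = -3)
E = 171 (E = 3*57 = 171)
Y(v) = 254 (Y(v) = 171 - 1*(-83) = 171 + 83 = 254)
O = -15960/8563 (O = (-110028 + 47*(-153 + 117))/(120524 - 60583) = (-110028 + 47*(-36))/59941 = (-110028 - 1692)*(1/59941) = -111720*1/59941 = -15960/8563 ≈ -1.8638)
sqrt(O + Y(B(-10))) = sqrt(-15960/8563 + 254) = sqrt(2159042/8563) = 1039*sqrt(17126)/8563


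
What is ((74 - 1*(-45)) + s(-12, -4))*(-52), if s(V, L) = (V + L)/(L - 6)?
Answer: -31356/5 ≈ -6271.2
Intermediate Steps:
s(V, L) = (L + V)/(-6 + L)
((74 - 1*(-45)) + s(-12, -4))*(-52) = ((74 - 1*(-45)) + (-4 - 12)/(-6 - 4))*(-52) = ((74 + 45) - 16/(-10))*(-52) = (119 - ⅒*(-16))*(-52) = (119 + 8/5)*(-52) = (603/5)*(-52) = -31356/5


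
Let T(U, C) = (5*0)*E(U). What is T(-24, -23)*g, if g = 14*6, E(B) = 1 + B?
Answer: 0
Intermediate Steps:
T(U, C) = 0 (T(U, C) = (5*0)*(1 + U) = 0*(1 + U) = 0)
g = 84
T(-24, -23)*g = 0*84 = 0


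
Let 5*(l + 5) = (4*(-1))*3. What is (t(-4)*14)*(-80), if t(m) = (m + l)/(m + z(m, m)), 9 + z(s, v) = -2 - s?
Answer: -12768/11 ≈ -1160.7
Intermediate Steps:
z(s, v) = -11 - s (z(s, v) = -9 + (-2 - s) = -11 - s)
l = -37/5 (l = -5 + ((4*(-1))*3)/5 = -5 + (-4*3)/5 = -5 + (⅕)*(-12) = -5 - 12/5 = -37/5 ≈ -7.4000)
t(m) = 37/55 - m/11 (t(m) = (m - 37/5)/(m + (-11 - m)) = (-37/5 + m)/(-11) = (-37/5 + m)*(-1/11) = 37/55 - m/11)
(t(-4)*14)*(-80) = ((37/55 - 1/11*(-4))*14)*(-80) = ((37/55 + 4/11)*14)*(-80) = ((57/55)*14)*(-80) = (798/55)*(-80) = -12768/11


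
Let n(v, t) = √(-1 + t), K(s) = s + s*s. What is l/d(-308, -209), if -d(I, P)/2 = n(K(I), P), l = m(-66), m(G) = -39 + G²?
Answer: 1439*I*√210/140 ≈ 148.95*I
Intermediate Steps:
l = 4317 (l = -39 + (-66)² = -39 + 4356 = 4317)
K(s) = s + s²
d(I, P) = -2*√(-1 + P)
l/d(-308, -209) = 4317/((-2*√(-1 - 209))) = 4317/((-2*I*√210)) = 4317*(I*√210/420) = 1439*I*√210/140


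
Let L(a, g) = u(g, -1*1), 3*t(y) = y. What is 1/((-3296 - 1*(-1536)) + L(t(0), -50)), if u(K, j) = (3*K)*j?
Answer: -1/1610 ≈ -0.00062112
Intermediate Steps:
t(y) = y/3
u(K, j) = 3*K*j
L(a, g) = -3*g (L(a, g) = 3*g*(-1*1) = 3*g*(-1) = -3*g)
1/((-3296 - 1*(-1536)) + L(t(0), -50)) = 1/((-3296 - 1*(-1536)) - 3*(-50)) = 1/((-3296 + 1536) + 150) = 1/(-1760 + 150) = 1/(-1610) = -1/1610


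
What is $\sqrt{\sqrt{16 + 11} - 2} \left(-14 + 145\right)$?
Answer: $131 \sqrt{-2 + 3 \sqrt{3}} \approx 234.2$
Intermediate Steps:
$\sqrt{\sqrt{16 + 11} - 2} \left(-14 + 145\right) = \sqrt{\sqrt{27} + \left(-29 + 27\right)} 131 = \sqrt{3 \sqrt{3} - 2} \cdot 131 = \sqrt{-2 + 3 \sqrt{3}} \cdot 131 = 131 \sqrt{-2 + 3 \sqrt{3}}$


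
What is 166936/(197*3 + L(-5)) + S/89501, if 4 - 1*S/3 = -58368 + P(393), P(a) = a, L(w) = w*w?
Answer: 24428708/89501 ≈ 272.94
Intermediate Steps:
L(w) = w²
S = 173937 (S = 12 - 3*(-58368 + 393) = 12 - 3*(-57975) = 12 + 173925 = 173937)
166936/(197*3 + L(-5)) + S/89501 = 166936/(197*3 + (-5)²) + 173937/89501 = 166936/(591 + 25) + 173937*(1/89501) = 166936/616 + 173937/89501 = 166936*(1/616) + 173937/89501 = 271 + 173937/89501 = 24428708/89501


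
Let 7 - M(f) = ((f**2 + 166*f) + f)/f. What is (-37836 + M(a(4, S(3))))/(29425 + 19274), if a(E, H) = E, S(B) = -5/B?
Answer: -38000/48699 ≈ -0.78030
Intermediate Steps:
M(f) = 7 - (f**2 + 167*f)/f (M(f) = 7 - ((f**2 + 166*f) + f)/f = 7 - (f**2 + 167*f)/f)
(-37836 + M(a(4, S(3))))/(29425 + 19274) = (-37836 + (-160 - 1*4))/(29425 + 19274) = (-37836 + (-160 - 4))/48699 = (-37836 - 164)*(1/48699) = -38000*1/48699 = -38000/48699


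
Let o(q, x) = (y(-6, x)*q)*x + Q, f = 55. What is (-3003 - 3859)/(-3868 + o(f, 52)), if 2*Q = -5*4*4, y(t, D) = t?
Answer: 3431/10534 ≈ 0.32571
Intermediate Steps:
Q = -40 (Q = (-5*4*4)/2 = (-20*4)/2 = (½)*(-80) = -40)
o(q, x) = -40 - 6*q*x (o(q, x) = (-6*q)*x - 40 = -6*q*x - 40 = -40 - 6*q*x)
(-3003 - 3859)/(-3868 + o(f, 52)) = (-3003 - 3859)/(-3868 + (-40 - 6*55*52)) = -6862/(-3868 + (-40 - 17160)) = -6862/(-3868 - 17200) = -6862/(-21068) = -6862*(-1/21068) = 3431/10534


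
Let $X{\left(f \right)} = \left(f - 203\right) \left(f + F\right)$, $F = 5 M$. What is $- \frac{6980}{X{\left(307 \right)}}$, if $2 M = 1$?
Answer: $- \frac{1745}{8047} \approx -0.21685$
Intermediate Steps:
$M = \frac{1}{2}$ ($M = \frac{1}{2} \cdot 1 = \frac{1}{2} \approx 0.5$)
$F = \frac{5}{2}$ ($F = 5 \cdot \frac{1}{2} = \frac{5}{2} \approx 2.5$)
$X{\left(f \right)} = \left(-203 + f\right) \left(\frac{5}{2} + f\right)$ ($X{\left(f \right)} = \left(f - 203\right) \left(f + \frac{5}{2}\right) = \left(-203 + f\right) \left(\frac{5}{2} + f\right)$)
$- \frac{6980}{X{\left(307 \right)}} = - \frac{6980}{- \frac{1015}{2} + 307^{2} - \frac{123107}{2}} = - \frac{6980}{- \frac{1015}{2} + 94249 - \frac{123107}{2}} = - \frac{6980}{32188} = \left(-6980\right) \frac{1}{32188} = - \frac{1745}{8047}$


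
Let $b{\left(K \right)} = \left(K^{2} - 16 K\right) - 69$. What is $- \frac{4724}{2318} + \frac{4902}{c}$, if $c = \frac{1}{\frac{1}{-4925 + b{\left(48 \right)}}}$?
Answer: $- \frac{364453}{105469} \approx -3.4555$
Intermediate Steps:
$b{\left(K \right)} = -69 + K^{2} - 16 K$
$c = -3458$ ($c = \frac{1}{\frac{1}{-4925 - \left(837 - 2304\right)}} = \frac{1}{\frac{1}{-4925 - -1467}} = \frac{1}{\frac{1}{-4925 + 1467}} = \frac{1}{\frac{1}{-3458}} = \frac{1}{- \frac{1}{3458}} = -3458$)
$- \frac{4724}{2318} + \frac{4902}{c} = - \frac{4724}{2318} + \frac{4902}{-3458} = \left(-4724\right) \frac{1}{2318} + 4902 \left(- \frac{1}{3458}\right) = - \frac{2362}{1159} - \frac{129}{91} = - \frac{364453}{105469}$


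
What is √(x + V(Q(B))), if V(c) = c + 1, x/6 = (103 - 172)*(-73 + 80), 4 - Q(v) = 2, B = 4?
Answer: I*√2895 ≈ 53.805*I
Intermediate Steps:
Q(v) = 2 (Q(v) = 4 - 1*2 = 4 - 2 = 2)
x = -2898 (x = 6*((103 - 172)*(-73 + 80)) = 6*(-69*7) = 6*(-483) = -2898)
V(c) = 1 + c
√(x + V(Q(B))) = √(-2898 + (1 + 2)) = √(-2898 + 3) = √(-2895) = I*√2895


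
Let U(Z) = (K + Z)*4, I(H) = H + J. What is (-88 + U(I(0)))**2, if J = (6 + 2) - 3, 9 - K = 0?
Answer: 1024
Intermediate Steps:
K = 9 (K = 9 - 1*0 = 9 + 0 = 9)
J = 5 (J = 8 - 3 = 5)
I(H) = 5 + H (I(H) = H + 5 = 5 + H)
U(Z) = 36 + 4*Z (U(Z) = (9 + Z)*4 = 36 + 4*Z)
(-88 + U(I(0)))**2 = (-88 + (36 + 4*(5 + 0)))**2 = (-88 + (36 + 4*5))**2 = (-88 + (36 + 20))**2 = (-88 + 56)**2 = (-32)**2 = 1024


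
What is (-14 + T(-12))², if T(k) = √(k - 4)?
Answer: 180 - 112*I ≈ 180.0 - 112.0*I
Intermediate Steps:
T(k) = √(-4 + k)
(-14 + T(-12))² = (-14 + √(-4 - 12))² = (-14 + √(-16))² = (-14 + 4*I)²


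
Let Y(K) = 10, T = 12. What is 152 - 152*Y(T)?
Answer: -1368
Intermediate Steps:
152 - 152*Y(T) = 152 - 152*10 = 152 - 1520 = -1368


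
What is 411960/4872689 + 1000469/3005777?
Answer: 6113234184061/14646216524353 ≈ 0.41739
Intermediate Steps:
411960/4872689 + 1000469/3005777 = 6113234184061/14646216524353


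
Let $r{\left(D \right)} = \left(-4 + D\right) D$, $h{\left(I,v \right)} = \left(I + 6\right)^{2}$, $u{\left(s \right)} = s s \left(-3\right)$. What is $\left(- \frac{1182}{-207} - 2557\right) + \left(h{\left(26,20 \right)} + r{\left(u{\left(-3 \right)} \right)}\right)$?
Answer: $- \frac{47630}{69} \approx -690.29$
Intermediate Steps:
$u{\left(s \right)} = - 3 s^{2}$ ($u{\left(s \right)} = s^{2} \left(-3\right) = - 3 s^{2}$)
$h{\left(I,v \right)} = \left(6 + I\right)^{2}$
$r{\left(D \right)} = D \left(-4 + D\right)$
$\left(- \frac{1182}{-207} - 2557\right) + \left(h{\left(26,20 \right)} + r{\left(u{\left(-3 \right)} \right)}\right) = \left(- \frac{1182}{-207} - 2557\right) + \left(\left(6 + 26\right)^{2} + - 3 \left(-3\right)^{2} \left(-4 - 3 \left(-3\right)^{2}\right)\right) = \left(\left(-1182\right) \left(- \frac{1}{207}\right) - 2557\right) + \left(32^{2} + \left(-3\right) 9 \left(-4 - 27\right)\right) = \left(\frac{394}{69} - 2557\right) + \left(1024 - 27 \left(-4 - 27\right)\right) = - \frac{176039}{69} + \left(1024 - -837\right) = - \frac{176039}{69} + \left(1024 + 837\right) = - \frac{176039}{69} + 1861 = - \frac{47630}{69}$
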